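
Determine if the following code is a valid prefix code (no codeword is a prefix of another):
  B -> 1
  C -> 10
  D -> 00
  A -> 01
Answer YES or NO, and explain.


Checking each pair (does one codeword prefix another?):
  B='1' vs C='10': prefix -- VIOLATION

NO -- this is NOT a valid prefix code. B (1) is a prefix of C (10).


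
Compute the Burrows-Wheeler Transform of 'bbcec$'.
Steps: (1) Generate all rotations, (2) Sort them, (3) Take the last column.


Rotations (sorted):
  0: $bbcec -> last char: c
  1: bbcec$ -> last char: $
  2: bcec$b -> last char: b
  3: c$bbce -> last char: e
  4: cec$bb -> last char: b
  5: ec$bbc -> last char: c


BWT = c$bebc


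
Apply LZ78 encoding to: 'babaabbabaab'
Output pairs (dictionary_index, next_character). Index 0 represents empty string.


LZ78 encoding steps:
Dictionary: {0: ''}
Step 1: w='' (idx 0), next='b' -> output (0, 'b'), add 'b' as idx 1
Step 2: w='' (idx 0), next='a' -> output (0, 'a'), add 'a' as idx 2
Step 3: w='b' (idx 1), next='a' -> output (1, 'a'), add 'ba' as idx 3
Step 4: w='a' (idx 2), next='b' -> output (2, 'b'), add 'ab' as idx 4
Step 5: w='ba' (idx 3), next='b' -> output (3, 'b'), add 'bab' as idx 5
Step 6: w='a' (idx 2), next='a' -> output (2, 'a'), add 'aa' as idx 6
Step 7: w='b' (idx 1), end of input -> output (1, '')


Encoded: [(0, 'b'), (0, 'a'), (1, 'a'), (2, 'b'), (3, 'b'), (2, 'a'), (1, '')]


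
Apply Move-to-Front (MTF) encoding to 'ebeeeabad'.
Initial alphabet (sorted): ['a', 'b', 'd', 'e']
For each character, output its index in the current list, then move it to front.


MTF encoding:
'e': index 3 in ['a', 'b', 'd', 'e'] -> ['e', 'a', 'b', 'd']
'b': index 2 in ['e', 'a', 'b', 'd'] -> ['b', 'e', 'a', 'd']
'e': index 1 in ['b', 'e', 'a', 'd'] -> ['e', 'b', 'a', 'd']
'e': index 0 in ['e', 'b', 'a', 'd'] -> ['e', 'b', 'a', 'd']
'e': index 0 in ['e', 'b', 'a', 'd'] -> ['e', 'b', 'a', 'd']
'a': index 2 in ['e', 'b', 'a', 'd'] -> ['a', 'e', 'b', 'd']
'b': index 2 in ['a', 'e', 'b', 'd'] -> ['b', 'a', 'e', 'd']
'a': index 1 in ['b', 'a', 'e', 'd'] -> ['a', 'b', 'e', 'd']
'd': index 3 in ['a', 'b', 'e', 'd'] -> ['d', 'a', 'b', 'e']


Output: [3, 2, 1, 0, 0, 2, 2, 1, 3]


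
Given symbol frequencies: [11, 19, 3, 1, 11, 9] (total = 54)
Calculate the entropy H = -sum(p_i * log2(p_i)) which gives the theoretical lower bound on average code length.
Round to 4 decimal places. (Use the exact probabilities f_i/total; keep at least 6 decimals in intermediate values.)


Per-symbol terms -p_i * log2(p_i) with p_i = f_i/54:
  p = 11/54 = 0.203704: log2(p) = -2.295456, -p*log2(p) = 0.467593
  p = 19/54 = 0.351852: log2(p) = -1.506960, -p*log2(p) = 0.530227
  p = 3/54 = 0.055556: log2(p) = -4.169925, -p*log2(p) = 0.231663
  p = 1/54 = 0.018519: log2(p) = -5.754888, -p*log2(p) = 0.106572
  p = 11/54 = 0.203704: log2(p) = -2.295456, -p*log2(p) = 0.467593
  p = 9/54 = 0.166667: log2(p) = -2.584963, -p*log2(p) = 0.430827
H = 0.467593 + 0.530227 + 0.231663 + 0.106572 + 0.467593 + 0.430827 = 2.234475

H = 2.2345 bits/symbol


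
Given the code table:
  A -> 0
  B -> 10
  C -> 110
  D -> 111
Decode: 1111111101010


Decoding:
111 -> D
111 -> D
110 -> C
10 -> B
10 -> B


Result: DDCBB


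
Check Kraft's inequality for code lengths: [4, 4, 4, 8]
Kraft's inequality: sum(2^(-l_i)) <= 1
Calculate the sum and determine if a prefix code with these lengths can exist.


Sum = 2^(-4) + 2^(-4) + 2^(-4) + 2^(-8)
    = 0.0625 + 0.0625 + 0.0625 + 0.00390625
    = 49/256 = 0.19140625
Since 0.19140625 <= 1, Kraft's inequality IS satisfied.
A prefix code with these lengths CAN exist.

Kraft sum = 0.19140625. Satisfied.


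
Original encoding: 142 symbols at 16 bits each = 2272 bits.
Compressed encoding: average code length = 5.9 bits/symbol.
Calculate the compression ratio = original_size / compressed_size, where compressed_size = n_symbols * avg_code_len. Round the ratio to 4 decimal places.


original_size = n_symbols * orig_bits = 142 * 16 = 2272 bits
compressed_size = n_symbols * avg_code_len = 142 * 5.9 = 837.8 bits
ratio = original_size / compressed_size = 2272 / 837.8 = 2.7119

Compression ratio = 2.7119


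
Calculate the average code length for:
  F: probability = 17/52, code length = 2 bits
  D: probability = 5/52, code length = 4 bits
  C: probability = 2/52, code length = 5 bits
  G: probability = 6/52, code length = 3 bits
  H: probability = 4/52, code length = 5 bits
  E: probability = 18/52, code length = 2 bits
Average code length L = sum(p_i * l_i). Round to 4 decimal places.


Weighted contributions p_i * l_i:
  F: (17/52) * 2 = 34/52
  D: (5/52) * 4 = 20/52
  C: (2/52) * 5 = 10/52
  G: (6/52) * 3 = 18/52
  H: (4/52) * 5 = 20/52
  E: (18/52) * 2 = 36/52
Sum = (34 + 20 + 10 + 18 + 20 + 36)/52 = 138/52

L = 138/52 = 2.6538 bits/symbol


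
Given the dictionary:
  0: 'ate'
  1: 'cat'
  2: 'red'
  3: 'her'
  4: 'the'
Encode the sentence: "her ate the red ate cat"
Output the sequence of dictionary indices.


Look up each word in the dictionary:
  'her' -> 3
  'ate' -> 0
  'the' -> 4
  'red' -> 2
  'ate' -> 0
  'cat' -> 1

Encoded: [3, 0, 4, 2, 0, 1]


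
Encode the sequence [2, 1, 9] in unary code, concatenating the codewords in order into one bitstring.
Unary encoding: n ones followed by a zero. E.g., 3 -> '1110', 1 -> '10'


Encode each number as n ones followed by a terminating 0:
  2 -> 110 (3 bits)
  1 -> 10 (2 bits)
  9 -> 1111111110 (10 bits)
Total length = 3 + 2 + 10 = 15 bits.

Unary([2, 1, 9]) = 110101111111110 (15 bits)


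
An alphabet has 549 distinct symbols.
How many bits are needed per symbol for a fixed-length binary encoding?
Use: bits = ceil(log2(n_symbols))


log2(549) = 9.1007
Bracket: 2^9 = 512 < 549 <= 2^10 = 1024
So ceil(log2(549)) = 10

bits = ceil(log2(549)) = ceil(9.1007) = 10 bits


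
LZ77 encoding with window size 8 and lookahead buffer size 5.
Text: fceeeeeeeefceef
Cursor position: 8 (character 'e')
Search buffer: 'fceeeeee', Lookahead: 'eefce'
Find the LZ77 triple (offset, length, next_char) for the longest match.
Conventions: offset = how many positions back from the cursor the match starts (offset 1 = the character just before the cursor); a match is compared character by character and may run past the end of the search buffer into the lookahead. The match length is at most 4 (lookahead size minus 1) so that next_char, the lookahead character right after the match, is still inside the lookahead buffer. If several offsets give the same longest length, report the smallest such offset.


Try each offset into the search buffer:
  offset=1 (pos 7, char 'e'): match length 2
  offset=2 (pos 6, char 'e'): match length 2
  offset=3 (pos 5, char 'e'): match length 2
  offset=4 (pos 4, char 'e'): match length 2
  offset=5 (pos 3, char 'e'): match length 2
  offset=6 (pos 2, char 'e'): match length 2
  offset=7 (pos 1, char 'c'): match length 0
  offset=8 (pos 0, char 'f'): match length 0
Longest match has length 2, found at offsets 1, 2, 3, 4, 5, 6; take the smallest, offset 1.
next_char = character at position 8 + 2 = 10 -> 'f'

Best match: offset=1, length=2 (matching 'ee' starting at position 7)
LZ77 triple: (1, 2, 'f')


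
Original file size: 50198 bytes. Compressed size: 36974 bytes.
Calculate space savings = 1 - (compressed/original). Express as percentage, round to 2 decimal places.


ratio = compressed/original = 36974/50198 = 0.736563
savings = 1 - ratio = 1 - 0.736563 = 0.263437
as a percentage: 0.263437 * 100 = 26.34%

Space savings = 1 - 36974/50198 = 26.34%


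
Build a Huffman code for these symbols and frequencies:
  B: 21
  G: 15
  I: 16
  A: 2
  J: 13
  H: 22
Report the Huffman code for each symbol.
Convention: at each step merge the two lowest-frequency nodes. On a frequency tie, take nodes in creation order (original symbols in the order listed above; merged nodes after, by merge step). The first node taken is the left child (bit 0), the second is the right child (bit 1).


Huffman tree construction:
Step 1: Merge A(2) + J(13) = 15
Step 2: Merge G(15) + (A+J)(15) = 30
Step 3: Merge I(16) + B(21) = 37
Step 4: Merge H(22) + (G+(A+J))(30) = 52
Step 5: Merge (I+B)(37) + (H+(G+(A+J)))(52) = 89
Read each symbol's code off the tree from the root (left child = 0, right child = 1).

Codes:
  B: 01 (length 2)
  G: 110 (length 3)
  I: 00 (length 2)
  A: 1110 (length 4)
  J: 1111 (length 4)
  H: 10 (length 2)
Average code length: 223/89 = 2.5056 bits/symbol


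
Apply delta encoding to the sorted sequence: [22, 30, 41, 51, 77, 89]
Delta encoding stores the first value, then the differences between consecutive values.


First value: 22
Deltas:
  30 - 22 = 8
  41 - 30 = 11
  51 - 41 = 10
  77 - 51 = 26
  89 - 77 = 12


Delta encoded: [22, 8, 11, 10, 26, 12]


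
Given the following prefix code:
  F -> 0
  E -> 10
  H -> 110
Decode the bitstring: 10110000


Decoding step by step:
Bits 10 -> E
Bits 110 -> H
Bits 0 -> F
Bits 0 -> F
Bits 0 -> F


Decoded message: EHFFF


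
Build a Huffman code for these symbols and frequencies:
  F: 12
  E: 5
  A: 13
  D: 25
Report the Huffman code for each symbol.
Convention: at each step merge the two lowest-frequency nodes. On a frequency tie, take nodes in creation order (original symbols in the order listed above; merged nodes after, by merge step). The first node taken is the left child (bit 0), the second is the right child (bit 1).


Huffman tree construction:
Step 1: Merge E(5) + F(12) = 17
Step 2: Merge A(13) + (E+F)(17) = 30
Step 3: Merge D(25) + (A+(E+F))(30) = 55
Read each symbol's code off the tree from the root (left child = 0, right child = 1).

Codes:
  F: 111 (length 3)
  E: 110 (length 3)
  A: 10 (length 2)
  D: 0 (length 1)
Average code length: 102/55 = 1.8545 bits/symbol


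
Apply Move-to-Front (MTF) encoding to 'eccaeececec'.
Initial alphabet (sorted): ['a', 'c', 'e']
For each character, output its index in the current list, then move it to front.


MTF encoding:
'e': index 2 in ['a', 'c', 'e'] -> ['e', 'a', 'c']
'c': index 2 in ['e', 'a', 'c'] -> ['c', 'e', 'a']
'c': index 0 in ['c', 'e', 'a'] -> ['c', 'e', 'a']
'a': index 2 in ['c', 'e', 'a'] -> ['a', 'c', 'e']
'e': index 2 in ['a', 'c', 'e'] -> ['e', 'a', 'c']
'e': index 0 in ['e', 'a', 'c'] -> ['e', 'a', 'c']
'c': index 2 in ['e', 'a', 'c'] -> ['c', 'e', 'a']
'e': index 1 in ['c', 'e', 'a'] -> ['e', 'c', 'a']
'c': index 1 in ['e', 'c', 'a'] -> ['c', 'e', 'a']
'e': index 1 in ['c', 'e', 'a'] -> ['e', 'c', 'a']
'c': index 1 in ['e', 'c', 'a'] -> ['c', 'e', 'a']


Output: [2, 2, 0, 2, 2, 0, 2, 1, 1, 1, 1]


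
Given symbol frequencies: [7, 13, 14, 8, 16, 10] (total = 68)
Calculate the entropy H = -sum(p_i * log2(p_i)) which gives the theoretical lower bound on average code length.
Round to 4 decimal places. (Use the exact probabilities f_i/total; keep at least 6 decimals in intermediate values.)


Per-symbol terms -p_i * log2(p_i) with p_i = f_i/68:
  p = 7/68 = 0.102941: log2(p) = -3.280108, -p*log2(p) = 0.337658
  p = 13/68 = 0.191176: log2(p) = -2.387023, -p*log2(p) = 0.456343
  p = 14/68 = 0.205882: log2(p) = -2.280108, -p*log2(p) = 0.469434
  p = 8/68 = 0.117647: log2(p) = -3.087463, -p*log2(p) = 0.363231
  p = 16/68 = 0.235294: log2(p) = -2.087463, -p*log2(p) = 0.491168
  p = 10/68 = 0.147059: log2(p) = -2.765535, -p*log2(p) = 0.406696
H = 0.337658 + 0.456343 + 0.469434 + 0.363231 + 0.491168 + 0.406696 = 2.524530

H = 2.5245 bits/symbol


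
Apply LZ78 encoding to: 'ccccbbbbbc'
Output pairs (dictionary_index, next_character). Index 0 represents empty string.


LZ78 encoding steps:
Dictionary: {0: ''}
Step 1: w='' (idx 0), next='c' -> output (0, 'c'), add 'c' as idx 1
Step 2: w='c' (idx 1), next='c' -> output (1, 'c'), add 'cc' as idx 2
Step 3: w='c' (idx 1), next='b' -> output (1, 'b'), add 'cb' as idx 3
Step 4: w='' (idx 0), next='b' -> output (0, 'b'), add 'b' as idx 4
Step 5: w='b' (idx 4), next='b' -> output (4, 'b'), add 'bb' as idx 5
Step 6: w='b' (idx 4), next='c' -> output (4, 'c'), add 'bc' as idx 6


Encoded: [(0, 'c'), (1, 'c'), (1, 'b'), (0, 'b'), (4, 'b'), (4, 'c')]


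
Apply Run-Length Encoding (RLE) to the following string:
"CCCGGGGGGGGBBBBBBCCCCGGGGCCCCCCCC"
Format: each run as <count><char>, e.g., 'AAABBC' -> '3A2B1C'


Scanning runs left to right:
  i=0: run of 'C' x 3 -> '3C'
  i=3: run of 'G' x 8 -> '8G'
  i=11: run of 'B' x 6 -> '6B'
  i=17: run of 'C' x 4 -> '4C'
  i=21: run of 'G' x 4 -> '4G'
  i=25: run of 'C' x 8 -> '8C'

RLE = 3C8G6B4C4G8C


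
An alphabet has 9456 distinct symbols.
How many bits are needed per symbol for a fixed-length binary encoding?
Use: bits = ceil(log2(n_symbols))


log2(9456) = 13.207
Bracket: 2^13 = 8192 < 9456 <= 2^14 = 16384
So ceil(log2(9456)) = 14

bits = ceil(log2(9456)) = ceil(13.207) = 14 bits


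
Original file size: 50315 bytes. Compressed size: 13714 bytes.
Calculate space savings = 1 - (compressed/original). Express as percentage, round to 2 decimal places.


ratio = compressed/original = 13714/50315 = 0.272563
savings = 1 - ratio = 1 - 0.272563 = 0.727437
as a percentage: 0.727437 * 100 = 72.74%

Space savings = 1 - 13714/50315 = 72.74%


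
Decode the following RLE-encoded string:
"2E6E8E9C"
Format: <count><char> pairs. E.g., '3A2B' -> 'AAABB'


Expanding each <count><char> pair:
  2E -> 'EE'
  6E -> 'EEEEEE'
  8E -> 'EEEEEEEE'
  9C -> 'CCCCCCCCC'

Decoded = EEEEEEEEEEEEEEEECCCCCCCCC


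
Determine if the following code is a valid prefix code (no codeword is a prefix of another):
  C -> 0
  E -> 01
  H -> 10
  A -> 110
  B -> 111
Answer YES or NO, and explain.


Checking each pair (does one codeword prefix another?):
  C='0' vs E='01': prefix -- VIOLATION

NO -- this is NOT a valid prefix code. C (0) is a prefix of E (01).


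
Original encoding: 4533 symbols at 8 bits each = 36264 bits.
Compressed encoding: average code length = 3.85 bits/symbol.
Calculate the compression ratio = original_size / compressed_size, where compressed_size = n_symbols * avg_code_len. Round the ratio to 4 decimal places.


original_size = n_symbols * orig_bits = 4533 * 8 = 36264 bits
compressed_size = n_symbols * avg_code_len = 4533 * 3.85 = 17452.05 bits
ratio = original_size / compressed_size = 36264 / 17452.05 = 2.0779

Compression ratio = 2.0779


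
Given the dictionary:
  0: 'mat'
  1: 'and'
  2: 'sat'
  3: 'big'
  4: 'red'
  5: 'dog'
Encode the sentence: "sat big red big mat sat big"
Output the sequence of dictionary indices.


Look up each word in the dictionary:
  'sat' -> 2
  'big' -> 3
  'red' -> 4
  'big' -> 3
  'mat' -> 0
  'sat' -> 2
  'big' -> 3

Encoded: [2, 3, 4, 3, 0, 2, 3]


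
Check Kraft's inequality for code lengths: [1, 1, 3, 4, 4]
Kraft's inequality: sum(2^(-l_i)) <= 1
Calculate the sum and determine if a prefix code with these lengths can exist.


Sum = 2^(-1) + 2^(-1) + 2^(-3) + 2^(-4) + 2^(-4)
    = 0.5 + 0.5 + 0.125 + 0.0625 + 0.0625
    = 20/16 = 1.25
Since 1.25 > 1, Kraft's inequality is NOT satisfied.
A prefix code with these lengths CANNOT exist.

Kraft sum = 1.25. Not satisfied.


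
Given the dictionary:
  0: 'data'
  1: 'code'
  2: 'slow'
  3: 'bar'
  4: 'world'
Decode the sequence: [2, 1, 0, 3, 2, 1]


Look up each index in the dictionary:
  2 -> 'slow'
  1 -> 'code'
  0 -> 'data'
  3 -> 'bar'
  2 -> 'slow'
  1 -> 'code'

Decoded: "slow code data bar slow code"


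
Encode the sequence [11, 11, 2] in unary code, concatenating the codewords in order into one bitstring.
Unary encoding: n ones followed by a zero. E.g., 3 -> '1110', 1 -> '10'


Encode each number as n ones followed by a terminating 0:
  11 -> 111111111110 (12 bits)
  11 -> 111111111110 (12 bits)
  2 -> 110 (3 bits)
Total length = 12 + 12 + 3 = 27 bits.

Unary([11, 11, 2]) = 111111111110111111111110110 (27 bits)


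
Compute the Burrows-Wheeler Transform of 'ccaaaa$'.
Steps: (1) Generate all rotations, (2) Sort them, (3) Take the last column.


Rotations (sorted):
  0: $ccaaaa -> last char: a
  1: a$ccaaa -> last char: a
  2: aa$ccaa -> last char: a
  3: aaa$cca -> last char: a
  4: aaaa$cc -> last char: c
  5: caaaa$c -> last char: c
  6: ccaaaa$ -> last char: $


BWT = aaaacc$


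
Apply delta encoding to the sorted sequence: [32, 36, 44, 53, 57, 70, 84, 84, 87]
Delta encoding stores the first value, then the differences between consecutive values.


First value: 32
Deltas:
  36 - 32 = 4
  44 - 36 = 8
  53 - 44 = 9
  57 - 53 = 4
  70 - 57 = 13
  84 - 70 = 14
  84 - 84 = 0
  87 - 84 = 3


Delta encoded: [32, 4, 8, 9, 4, 13, 14, 0, 3]


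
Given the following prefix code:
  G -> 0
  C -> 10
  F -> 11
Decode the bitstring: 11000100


Decoding step by step:
Bits 11 -> F
Bits 0 -> G
Bits 0 -> G
Bits 0 -> G
Bits 10 -> C
Bits 0 -> G


Decoded message: FGGGCG


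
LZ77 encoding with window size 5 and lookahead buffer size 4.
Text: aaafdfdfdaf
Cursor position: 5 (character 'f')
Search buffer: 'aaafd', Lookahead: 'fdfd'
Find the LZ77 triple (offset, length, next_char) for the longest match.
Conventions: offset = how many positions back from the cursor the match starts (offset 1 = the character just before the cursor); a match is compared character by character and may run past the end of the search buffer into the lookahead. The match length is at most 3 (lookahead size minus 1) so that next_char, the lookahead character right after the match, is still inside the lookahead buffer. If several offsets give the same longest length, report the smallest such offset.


Try each offset into the search buffer:
  offset=1 (pos 4, char 'd'): match length 0
  offset=2 (pos 3, char 'f'): match length 3
  offset=3 (pos 2, char 'a'): match length 0
  offset=4 (pos 1, char 'a'): match length 0
  offset=5 (pos 0, char 'a'): match length 0
Longest match has length 3 at offset 2.
next_char = character at position 5 + 3 = 8 -> 'd'

Best match: offset=2, length=3 (matching 'fdf' starting at position 3)
LZ77 triple: (2, 3, 'd')


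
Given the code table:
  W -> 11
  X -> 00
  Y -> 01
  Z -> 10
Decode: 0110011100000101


Decoding:
01 -> Y
10 -> Z
01 -> Y
11 -> W
00 -> X
00 -> X
01 -> Y
01 -> Y


Result: YZYWXXYY


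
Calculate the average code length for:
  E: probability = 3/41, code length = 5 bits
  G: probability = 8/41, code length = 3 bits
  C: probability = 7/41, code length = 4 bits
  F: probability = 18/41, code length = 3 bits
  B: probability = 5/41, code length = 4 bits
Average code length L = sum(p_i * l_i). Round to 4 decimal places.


Weighted contributions p_i * l_i:
  E: (3/41) * 5 = 15/41
  G: (8/41) * 3 = 24/41
  C: (7/41) * 4 = 28/41
  F: (18/41) * 3 = 54/41
  B: (5/41) * 4 = 20/41
Sum = (15 + 24 + 28 + 54 + 20)/41 = 141/41

L = 141/41 = 3.4390 bits/symbol


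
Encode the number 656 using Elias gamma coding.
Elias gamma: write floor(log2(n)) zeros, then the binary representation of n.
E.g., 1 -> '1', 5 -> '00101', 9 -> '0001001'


num_bits = floor(log2(656)) + 1 = 10
leading_zeros = num_bits - 1 = 9
binary(656) = 1010010000

Elias gamma(656) = '000000000' + '1010010000' = 0000000001010010000 (19 bits)


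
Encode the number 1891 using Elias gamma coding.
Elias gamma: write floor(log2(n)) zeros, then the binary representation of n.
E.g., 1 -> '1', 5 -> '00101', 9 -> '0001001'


num_bits = floor(log2(1891)) + 1 = 11
leading_zeros = num_bits - 1 = 10
binary(1891) = 11101100011

Elias gamma(1891) = '0000000000' + '11101100011' = 000000000011101100011 (21 bits)


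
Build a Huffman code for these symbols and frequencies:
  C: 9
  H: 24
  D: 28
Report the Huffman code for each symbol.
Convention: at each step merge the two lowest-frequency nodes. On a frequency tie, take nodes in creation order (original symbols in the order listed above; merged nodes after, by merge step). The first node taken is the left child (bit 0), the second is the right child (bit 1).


Huffman tree construction:
Step 1: Merge C(9) + H(24) = 33
Step 2: Merge D(28) + (C+H)(33) = 61
Read each symbol's code off the tree from the root (left child = 0, right child = 1).

Codes:
  C: 10 (length 2)
  H: 11 (length 2)
  D: 0 (length 1)
Average code length: 94/61 = 1.5410 bits/symbol


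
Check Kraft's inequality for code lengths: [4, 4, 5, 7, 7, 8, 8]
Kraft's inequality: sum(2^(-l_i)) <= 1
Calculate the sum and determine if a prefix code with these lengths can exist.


Sum = 2^(-4) + 2^(-4) + 2^(-5) + 2^(-7) + 2^(-7) + 2^(-8) + 2^(-8)
    = 0.0625 + 0.0625 + 0.03125 + 0.0078125 + 0.0078125 + 0.00390625 + 0.00390625
    = 46/256 = 0.1796875
Since 0.1796875 <= 1, Kraft's inequality IS satisfied.
A prefix code with these lengths CAN exist.

Kraft sum = 0.1796875. Satisfied.


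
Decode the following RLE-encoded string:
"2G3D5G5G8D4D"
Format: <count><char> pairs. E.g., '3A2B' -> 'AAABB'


Expanding each <count><char> pair:
  2G -> 'GG'
  3D -> 'DDD'
  5G -> 'GGGGG'
  5G -> 'GGGGG'
  8D -> 'DDDDDDDD'
  4D -> 'DDDD'

Decoded = GGDDDGGGGGGGGGGDDDDDDDDDDDD


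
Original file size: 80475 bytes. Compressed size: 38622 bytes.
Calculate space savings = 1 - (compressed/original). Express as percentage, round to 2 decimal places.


ratio = compressed/original = 38622/80475 = 0.479925
savings = 1 - ratio = 1 - 0.479925 = 0.520075
as a percentage: 0.520075 * 100 = 52.01%

Space savings = 1 - 38622/80475 = 52.01%


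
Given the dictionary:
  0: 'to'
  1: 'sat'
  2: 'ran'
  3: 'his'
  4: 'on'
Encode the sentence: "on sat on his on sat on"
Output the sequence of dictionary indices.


Look up each word in the dictionary:
  'on' -> 4
  'sat' -> 1
  'on' -> 4
  'his' -> 3
  'on' -> 4
  'sat' -> 1
  'on' -> 4

Encoded: [4, 1, 4, 3, 4, 1, 4]


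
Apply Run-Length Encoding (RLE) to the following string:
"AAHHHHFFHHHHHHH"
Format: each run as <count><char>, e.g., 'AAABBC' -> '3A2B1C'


Scanning runs left to right:
  i=0: run of 'A' x 2 -> '2A'
  i=2: run of 'H' x 4 -> '4H'
  i=6: run of 'F' x 2 -> '2F'
  i=8: run of 'H' x 7 -> '7H'

RLE = 2A4H2F7H


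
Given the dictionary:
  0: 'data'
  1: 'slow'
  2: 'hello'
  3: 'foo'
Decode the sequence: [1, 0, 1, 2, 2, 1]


Look up each index in the dictionary:
  1 -> 'slow'
  0 -> 'data'
  1 -> 'slow'
  2 -> 'hello'
  2 -> 'hello'
  1 -> 'slow'

Decoded: "slow data slow hello hello slow"


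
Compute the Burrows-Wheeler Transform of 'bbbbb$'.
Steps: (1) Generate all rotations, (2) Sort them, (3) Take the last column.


Rotations (sorted):
  0: $bbbbb -> last char: b
  1: b$bbbb -> last char: b
  2: bb$bbb -> last char: b
  3: bbb$bb -> last char: b
  4: bbbb$b -> last char: b
  5: bbbbb$ -> last char: $


BWT = bbbbb$


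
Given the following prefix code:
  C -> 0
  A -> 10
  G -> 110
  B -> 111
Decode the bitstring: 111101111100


Decoding step by step:
Bits 111 -> B
Bits 10 -> A
Bits 111 -> B
Bits 110 -> G
Bits 0 -> C


Decoded message: BABGC


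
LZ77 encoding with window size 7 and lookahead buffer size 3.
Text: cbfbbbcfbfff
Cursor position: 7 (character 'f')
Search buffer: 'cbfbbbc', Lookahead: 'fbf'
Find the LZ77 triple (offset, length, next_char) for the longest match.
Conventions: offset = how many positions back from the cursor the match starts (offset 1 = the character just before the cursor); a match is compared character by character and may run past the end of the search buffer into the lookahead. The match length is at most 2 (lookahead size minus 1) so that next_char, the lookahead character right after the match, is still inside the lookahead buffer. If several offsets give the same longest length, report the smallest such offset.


Try each offset into the search buffer:
  offset=1 (pos 6, char 'c'): match length 0
  offset=2 (pos 5, char 'b'): match length 0
  offset=3 (pos 4, char 'b'): match length 0
  offset=4 (pos 3, char 'b'): match length 0
  offset=5 (pos 2, char 'f'): match length 2
  offset=6 (pos 1, char 'b'): match length 0
  offset=7 (pos 0, char 'c'): match length 0
Longest match has length 2 at offset 5.
next_char = character at position 7 + 2 = 9 -> 'f'

Best match: offset=5, length=2 (matching 'fb' starting at position 2)
LZ77 triple: (5, 2, 'f')


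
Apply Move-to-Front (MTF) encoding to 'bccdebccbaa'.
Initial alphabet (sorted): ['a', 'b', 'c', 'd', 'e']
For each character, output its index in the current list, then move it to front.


MTF encoding:
'b': index 1 in ['a', 'b', 'c', 'd', 'e'] -> ['b', 'a', 'c', 'd', 'e']
'c': index 2 in ['b', 'a', 'c', 'd', 'e'] -> ['c', 'b', 'a', 'd', 'e']
'c': index 0 in ['c', 'b', 'a', 'd', 'e'] -> ['c', 'b', 'a', 'd', 'e']
'd': index 3 in ['c', 'b', 'a', 'd', 'e'] -> ['d', 'c', 'b', 'a', 'e']
'e': index 4 in ['d', 'c', 'b', 'a', 'e'] -> ['e', 'd', 'c', 'b', 'a']
'b': index 3 in ['e', 'd', 'c', 'b', 'a'] -> ['b', 'e', 'd', 'c', 'a']
'c': index 3 in ['b', 'e', 'd', 'c', 'a'] -> ['c', 'b', 'e', 'd', 'a']
'c': index 0 in ['c', 'b', 'e', 'd', 'a'] -> ['c', 'b', 'e', 'd', 'a']
'b': index 1 in ['c', 'b', 'e', 'd', 'a'] -> ['b', 'c', 'e', 'd', 'a']
'a': index 4 in ['b', 'c', 'e', 'd', 'a'] -> ['a', 'b', 'c', 'e', 'd']
'a': index 0 in ['a', 'b', 'c', 'e', 'd'] -> ['a', 'b', 'c', 'e', 'd']


Output: [1, 2, 0, 3, 4, 3, 3, 0, 1, 4, 0]


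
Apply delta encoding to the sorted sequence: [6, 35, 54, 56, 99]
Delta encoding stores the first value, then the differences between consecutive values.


First value: 6
Deltas:
  35 - 6 = 29
  54 - 35 = 19
  56 - 54 = 2
  99 - 56 = 43


Delta encoded: [6, 29, 19, 2, 43]


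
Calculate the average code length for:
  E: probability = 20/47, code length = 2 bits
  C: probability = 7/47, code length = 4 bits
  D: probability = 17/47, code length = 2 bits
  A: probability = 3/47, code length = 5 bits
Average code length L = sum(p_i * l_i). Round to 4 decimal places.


Weighted contributions p_i * l_i:
  E: (20/47) * 2 = 40/47
  C: (7/47) * 4 = 28/47
  D: (17/47) * 2 = 34/47
  A: (3/47) * 5 = 15/47
Sum = (40 + 28 + 34 + 15)/47 = 117/47

L = 117/47 = 2.4894 bits/symbol


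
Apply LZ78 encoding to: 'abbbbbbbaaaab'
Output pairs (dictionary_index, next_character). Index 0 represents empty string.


LZ78 encoding steps:
Dictionary: {0: ''}
Step 1: w='' (idx 0), next='a' -> output (0, 'a'), add 'a' as idx 1
Step 2: w='' (idx 0), next='b' -> output (0, 'b'), add 'b' as idx 2
Step 3: w='b' (idx 2), next='b' -> output (2, 'b'), add 'bb' as idx 3
Step 4: w='bb' (idx 3), next='b' -> output (3, 'b'), add 'bbb' as idx 4
Step 5: w='b' (idx 2), next='a' -> output (2, 'a'), add 'ba' as idx 5
Step 6: w='a' (idx 1), next='a' -> output (1, 'a'), add 'aa' as idx 6
Step 7: w='a' (idx 1), next='b' -> output (1, 'b'), add 'ab' as idx 7


Encoded: [(0, 'a'), (0, 'b'), (2, 'b'), (3, 'b'), (2, 'a'), (1, 'a'), (1, 'b')]


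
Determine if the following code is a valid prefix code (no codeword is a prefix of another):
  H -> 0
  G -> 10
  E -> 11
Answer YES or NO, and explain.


Checking each pair (does one codeword prefix another?):
  H='0' vs G='10': no prefix
  H='0' vs E='11': no prefix
  G='10' vs H='0': no prefix
  G='10' vs E='11': no prefix
  E='11' vs H='0': no prefix
  E='11' vs G='10': no prefix
No violation found over all pairs.

YES -- this is a valid prefix code. No codeword is a prefix of any other codeword.


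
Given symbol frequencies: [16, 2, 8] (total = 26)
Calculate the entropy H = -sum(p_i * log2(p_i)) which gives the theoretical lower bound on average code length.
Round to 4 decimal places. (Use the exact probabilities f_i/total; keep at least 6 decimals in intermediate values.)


Per-symbol terms -p_i * log2(p_i) with p_i = f_i/26:
  p = 16/26 = 0.615385: log2(p) = -0.700440, -p*log2(p) = 0.431040
  p = 2/26 = 0.076923: log2(p) = -3.700440, -p*log2(p) = 0.284649
  p = 8/26 = 0.307692: log2(p) = -1.700440, -p*log2(p) = 0.523212
H = 0.431040 + 0.284649 + 0.523212 = 1.238901

H = 1.2389 bits/symbol


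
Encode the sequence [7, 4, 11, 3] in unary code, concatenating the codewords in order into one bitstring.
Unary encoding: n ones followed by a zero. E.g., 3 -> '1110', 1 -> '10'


Encode each number as n ones followed by a terminating 0:
  7 -> 11111110 (8 bits)
  4 -> 11110 (5 bits)
  11 -> 111111111110 (12 bits)
  3 -> 1110 (4 bits)
Total length = 8 + 5 + 12 + 4 = 29 bits.

Unary([7, 4, 11, 3]) = 11111110111101111111111101110 (29 bits)


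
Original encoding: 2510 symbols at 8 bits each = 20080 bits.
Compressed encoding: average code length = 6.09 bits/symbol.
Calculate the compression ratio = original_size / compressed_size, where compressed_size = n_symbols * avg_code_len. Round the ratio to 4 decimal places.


original_size = n_symbols * orig_bits = 2510 * 8 = 20080 bits
compressed_size = n_symbols * avg_code_len = 2510 * 6.09 = 15285.9 bits
ratio = original_size / compressed_size = 20080 / 15285.9 = 1.3136

Compression ratio = 1.3136


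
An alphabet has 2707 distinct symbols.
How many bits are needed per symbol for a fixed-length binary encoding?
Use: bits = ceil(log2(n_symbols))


log2(2707) = 11.4025
Bracket: 2^11 = 2048 < 2707 <= 2^12 = 4096
So ceil(log2(2707)) = 12

bits = ceil(log2(2707)) = ceil(11.4025) = 12 bits


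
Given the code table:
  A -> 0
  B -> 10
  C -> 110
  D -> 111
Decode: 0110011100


Decoding:
0 -> A
110 -> C
0 -> A
111 -> D
0 -> A
0 -> A


Result: ACADAA


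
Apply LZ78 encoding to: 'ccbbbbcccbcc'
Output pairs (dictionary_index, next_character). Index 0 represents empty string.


LZ78 encoding steps:
Dictionary: {0: ''}
Step 1: w='' (idx 0), next='c' -> output (0, 'c'), add 'c' as idx 1
Step 2: w='c' (idx 1), next='b' -> output (1, 'b'), add 'cb' as idx 2
Step 3: w='' (idx 0), next='b' -> output (0, 'b'), add 'b' as idx 3
Step 4: w='b' (idx 3), next='b' -> output (3, 'b'), add 'bb' as idx 4
Step 5: w='c' (idx 1), next='c' -> output (1, 'c'), add 'cc' as idx 5
Step 6: w='cb' (idx 2), next='c' -> output (2, 'c'), add 'cbc' as idx 6
Step 7: w='c' (idx 1), end of input -> output (1, '')


Encoded: [(0, 'c'), (1, 'b'), (0, 'b'), (3, 'b'), (1, 'c'), (2, 'c'), (1, '')]


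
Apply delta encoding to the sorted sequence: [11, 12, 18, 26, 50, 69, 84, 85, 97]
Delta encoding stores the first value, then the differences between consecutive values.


First value: 11
Deltas:
  12 - 11 = 1
  18 - 12 = 6
  26 - 18 = 8
  50 - 26 = 24
  69 - 50 = 19
  84 - 69 = 15
  85 - 84 = 1
  97 - 85 = 12


Delta encoded: [11, 1, 6, 8, 24, 19, 15, 1, 12]


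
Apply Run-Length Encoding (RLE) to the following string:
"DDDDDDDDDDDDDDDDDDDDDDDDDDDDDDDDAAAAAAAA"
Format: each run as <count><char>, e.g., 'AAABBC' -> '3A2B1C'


Scanning runs left to right:
  i=0: run of 'D' x 32 -> '32D'
  i=32: run of 'A' x 8 -> '8A'

RLE = 32D8A


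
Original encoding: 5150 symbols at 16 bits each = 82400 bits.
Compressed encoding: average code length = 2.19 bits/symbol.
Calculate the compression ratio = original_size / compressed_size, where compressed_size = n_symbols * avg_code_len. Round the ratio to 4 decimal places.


original_size = n_symbols * orig_bits = 5150 * 16 = 82400 bits
compressed_size = n_symbols * avg_code_len = 5150 * 2.19 = 11278.5 bits
ratio = original_size / compressed_size = 82400 / 11278.5 = 7.3059

Compression ratio = 7.3059


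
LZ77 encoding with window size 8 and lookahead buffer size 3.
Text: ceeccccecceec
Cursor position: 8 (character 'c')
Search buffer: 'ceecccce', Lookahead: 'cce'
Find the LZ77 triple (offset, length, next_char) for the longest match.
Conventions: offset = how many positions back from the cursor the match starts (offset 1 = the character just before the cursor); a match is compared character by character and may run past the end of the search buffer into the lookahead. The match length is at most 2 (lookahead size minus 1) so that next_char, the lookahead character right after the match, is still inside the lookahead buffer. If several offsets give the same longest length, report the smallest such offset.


Try each offset into the search buffer:
  offset=1 (pos 7, char 'e'): match length 0
  offset=2 (pos 6, char 'c'): match length 1
  offset=3 (pos 5, char 'c'): match length 2
  offset=4 (pos 4, char 'c'): match length 2
  offset=5 (pos 3, char 'c'): match length 2
  offset=6 (pos 2, char 'e'): match length 0
  offset=7 (pos 1, char 'e'): match length 0
  offset=8 (pos 0, char 'c'): match length 1
Longest match has length 2, found at offsets 3, 4, 5; take the smallest, offset 3.
next_char = character at position 8 + 2 = 10 -> 'e'

Best match: offset=3, length=2 (matching 'cc' starting at position 5)
LZ77 triple: (3, 2, 'e')


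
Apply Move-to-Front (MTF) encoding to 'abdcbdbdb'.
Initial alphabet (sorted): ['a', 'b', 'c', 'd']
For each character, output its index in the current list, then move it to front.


MTF encoding:
'a': index 0 in ['a', 'b', 'c', 'd'] -> ['a', 'b', 'c', 'd']
'b': index 1 in ['a', 'b', 'c', 'd'] -> ['b', 'a', 'c', 'd']
'd': index 3 in ['b', 'a', 'c', 'd'] -> ['d', 'b', 'a', 'c']
'c': index 3 in ['d', 'b', 'a', 'c'] -> ['c', 'd', 'b', 'a']
'b': index 2 in ['c', 'd', 'b', 'a'] -> ['b', 'c', 'd', 'a']
'd': index 2 in ['b', 'c', 'd', 'a'] -> ['d', 'b', 'c', 'a']
'b': index 1 in ['d', 'b', 'c', 'a'] -> ['b', 'd', 'c', 'a']
'd': index 1 in ['b', 'd', 'c', 'a'] -> ['d', 'b', 'c', 'a']
'b': index 1 in ['d', 'b', 'c', 'a'] -> ['b', 'd', 'c', 'a']


Output: [0, 1, 3, 3, 2, 2, 1, 1, 1]


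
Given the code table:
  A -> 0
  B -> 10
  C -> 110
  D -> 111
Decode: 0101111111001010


Decoding:
0 -> A
10 -> B
111 -> D
111 -> D
10 -> B
0 -> A
10 -> B
10 -> B


Result: ABDDBABB


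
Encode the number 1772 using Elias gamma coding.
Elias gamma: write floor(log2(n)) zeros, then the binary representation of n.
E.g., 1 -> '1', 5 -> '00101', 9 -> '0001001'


num_bits = floor(log2(1772)) + 1 = 11
leading_zeros = num_bits - 1 = 10
binary(1772) = 11011101100

Elias gamma(1772) = '0000000000' + '11011101100' = 000000000011011101100 (21 bits)


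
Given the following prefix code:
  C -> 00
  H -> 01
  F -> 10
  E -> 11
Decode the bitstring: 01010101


Decoding step by step:
Bits 01 -> H
Bits 01 -> H
Bits 01 -> H
Bits 01 -> H


Decoded message: HHHH


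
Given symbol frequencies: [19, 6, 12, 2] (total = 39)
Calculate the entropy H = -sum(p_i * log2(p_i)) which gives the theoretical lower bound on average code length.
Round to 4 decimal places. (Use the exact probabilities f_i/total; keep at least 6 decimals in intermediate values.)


Per-symbol terms -p_i * log2(p_i) with p_i = f_i/39:
  p = 19/39 = 0.487179: log2(p) = -1.037475, -p*log2(p) = 0.505436
  p = 6/39 = 0.153846: log2(p) = -2.700440, -p*log2(p) = 0.415452
  p = 12/39 = 0.307692: log2(p) = -1.700440, -p*log2(p) = 0.523212
  p = 2/39 = 0.051282: log2(p) = -4.285402, -p*log2(p) = 0.219764
H = 0.505436 + 0.415452 + 0.523212 + 0.219764 = 1.663864

H = 1.6639 bits/symbol


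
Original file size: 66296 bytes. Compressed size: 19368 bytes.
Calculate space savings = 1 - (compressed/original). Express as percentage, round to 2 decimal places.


ratio = compressed/original = 19368/66296 = 0.292144
savings = 1 - ratio = 1 - 0.292144 = 0.707856
as a percentage: 0.707856 * 100 = 70.79%

Space savings = 1 - 19368/66296 = 70.79%


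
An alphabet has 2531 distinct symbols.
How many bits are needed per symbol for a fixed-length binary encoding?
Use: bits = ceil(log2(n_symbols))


log2(2531) = 11.3055
Bracket: 2^11 = 2048 < 2531 <= 2^12 = 4096
So ceil(log2(2531)) = 12

bits = ceil(log2(2531)) = ceil(11.3055) = 12 bits


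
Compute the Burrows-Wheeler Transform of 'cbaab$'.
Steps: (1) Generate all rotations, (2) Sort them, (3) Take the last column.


Rotations (sorted):
  0: $cbaab -> last char: b
  1: aab$cb -> last char: b
  2: ab$cba -> last char: a
  3: b$cbaa -> last char: a
  4: baab$c -> last char: c
  5: cbaab$ -> last char: $


BWT = bbaac$


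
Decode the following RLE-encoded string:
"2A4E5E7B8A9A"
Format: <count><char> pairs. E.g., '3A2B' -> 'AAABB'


Expanding each <count><char> pair:
  2A -> 'AA'
  4E -> 'EEEE'
  5E -> 'EEEEE'
  7B -> 'BBBBBBB'
  8A -> 'AAAAAAAA'
  9A -> 'AAAAAAAAA'

Decoded = AAEEEEEEEEEBBBBBBBAAAAAAAAAAAAAAAAA


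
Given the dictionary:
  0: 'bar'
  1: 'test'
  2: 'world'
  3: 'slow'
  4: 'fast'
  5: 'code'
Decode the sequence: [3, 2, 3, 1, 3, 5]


Look up each index in the dictionary:
  3 -> 'slow'
  2 -> 'world'
  3 -> 'slow'
  1 -> 'test'
  3 -> 'slow'
  5 -> 'code'

Decoded: "slow world slow test slow code"


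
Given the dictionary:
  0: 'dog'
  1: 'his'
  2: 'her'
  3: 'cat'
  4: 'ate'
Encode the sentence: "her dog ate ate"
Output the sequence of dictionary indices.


Look up each word in the dictionary:
  'her' -> 2
  'dog' -> 0
  'ate' -> 4
  'ate' -> 4

Encoded: [2, 0, 4, 4]


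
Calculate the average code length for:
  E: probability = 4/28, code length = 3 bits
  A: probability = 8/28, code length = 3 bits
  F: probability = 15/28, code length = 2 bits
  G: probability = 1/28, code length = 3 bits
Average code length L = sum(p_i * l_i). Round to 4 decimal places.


Weighted contributions p_i * l_i:
  E: (4/28) * 3 = 12/28
  A: (8/28) * 3 = 24/28
  F: (15/28) * 2 = 30/28
  G: (1/28) * 3 = 3/28
Sum = (12 + 24 + 30 + 3)/28 = 69/28

L = 69/28 = 2.4643 bits/symbol


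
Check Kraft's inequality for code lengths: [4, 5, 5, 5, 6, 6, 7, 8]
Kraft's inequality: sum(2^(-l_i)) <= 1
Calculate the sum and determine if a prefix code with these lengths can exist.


Sum = 2^(-4) + 2^(-5) + 2^(-5) + 2^(-5) + 2^(-6) + 2^(-6) + 2^(-7) + 2^(-8)
    = 0.0625 + 0.03125 + 0.03125 + 0.03125 + 0.015625 + 0.015625 + 0.0078125 + 0.00390625
    = 51/256 = 0.19921875
Since 0.19921875 <= 1, Kraft's inequality IS satisfied.
A prefix code with these lengths CAN exist.

Kraft sum = 0.19921875. Satisfied.


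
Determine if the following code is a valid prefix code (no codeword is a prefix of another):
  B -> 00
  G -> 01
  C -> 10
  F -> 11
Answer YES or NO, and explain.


Checking each pair (does one codeword prefix another?):
  B='00' vs G='01': no prefix
  B='00' vs C='10': no prefix
  B='00' vs F='11': no prefix
  G='01' vs B='00': no prefix
  G='01' vs C='10': no prefix
  G='01' vs F='11': no prefix
  C='10' vs B='00': no prefix
  C='10' vs G='01': no prefix
  C='10' vs F='11': no prefix
  F='11' vs B='00': no prefix
  F='11' vs G='01': no prefix
  F='11' vs C='10': no prefix
No violation found over all pairs.

YES -- this is a valid prefix code. No codeword is a prefix of any other codeword.


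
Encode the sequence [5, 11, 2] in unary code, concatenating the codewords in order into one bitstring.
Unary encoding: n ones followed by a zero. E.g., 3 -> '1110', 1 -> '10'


Encode each number as n ones followed by a terminating 0:
  5 -> 111110 (6 bits)
  11 -> 111111111110 (12 bits)
  2 -> 110 (3 bits)
Total length = 6 + 12 + 3 = 21 bits.

Unary([5, 11, 2]) = 111110111111111110110 (21 bits)


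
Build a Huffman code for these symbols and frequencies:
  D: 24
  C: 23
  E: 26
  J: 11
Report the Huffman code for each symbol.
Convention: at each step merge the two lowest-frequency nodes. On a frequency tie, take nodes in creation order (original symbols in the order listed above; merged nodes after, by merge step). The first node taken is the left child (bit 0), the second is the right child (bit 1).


Huffman tree construction:
Step 1: Merge J(11) + C(23) = 34
Step 2: Merge D(24) + E(26) = 50
Step 3: Merge (J+C)(34) + (D+E)(50) = 84
Read each symbol's code off the tree from the root (left child = 0, right child = 1).

Codes:
  D: 10 (length 2)
  C: 01 (length 2)
  E: 11 (length 2)
  J: 00 (length 2)
Average code length: 168/84 = 2.0000 bits/symbol


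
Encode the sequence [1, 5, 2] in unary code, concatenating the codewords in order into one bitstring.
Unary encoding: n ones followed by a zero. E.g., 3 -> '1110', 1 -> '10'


Encode each number as n ones followed by a terminating 0:
  1 -> 10 (2 bits)
  5 -> 111110 (6 bits)
  2 -> 110 (3 bits)
Total length = 2 + 6 + 3 = 11 bits.

Unary([1, 5, 2]) = 10111110110 (11 bits)


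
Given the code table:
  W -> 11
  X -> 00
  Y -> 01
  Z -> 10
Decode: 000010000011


Decoding:
00 -> X
00 -> X
10 -> Z
00 -> X
00 -> X
11 -> W


Result: XXZXXW


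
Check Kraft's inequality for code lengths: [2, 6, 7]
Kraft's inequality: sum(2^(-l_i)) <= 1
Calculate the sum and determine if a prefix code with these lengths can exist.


Sum = 2^(-2) + 2^(-6) + 2^(-7)
    = 0.25 + 0.015625 + 0.0078125
    = 35/128 = 0.2734375
Since 0.2734375 <= 1, Kraft's inequality IS satisfied.
A prefix code with these lengths CAN exist.

Kraft sum = 0.2734375. Satisfied.
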